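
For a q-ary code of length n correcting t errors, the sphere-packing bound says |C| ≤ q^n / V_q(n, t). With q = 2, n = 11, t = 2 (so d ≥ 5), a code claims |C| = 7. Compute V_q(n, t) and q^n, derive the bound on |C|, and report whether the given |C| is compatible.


V_q(n, t) = 67, q^n = 2048, Hamming bound = 30, |C| = 7 ≤ bound (satisfied).

Step 1: Compute V_q(n, t) = Σ_{j=0}^2 C(n, j) (q−1)^j.
  j = 0: C(11,0)·(1)^0 = 1·1 = 1.
  j = 1: C(11,1)·(1)^1 = 11·1 = 11.
  j = 2: C(11,2)·(1)^2 = 55·1 = 55.
  V_q(n, t) = 1 + 11 + 55 = 67.
Step 2: q^n = 2^11 = 2048.
Step 3: Hamming bound ⌊q^n / V_q(n,t)⌋ = ⌊2048/67⌋ = 30.
Step 4: Compare |C| = 7 to 30: satisfied.
The claimed |C| lies below the Hamming bound.


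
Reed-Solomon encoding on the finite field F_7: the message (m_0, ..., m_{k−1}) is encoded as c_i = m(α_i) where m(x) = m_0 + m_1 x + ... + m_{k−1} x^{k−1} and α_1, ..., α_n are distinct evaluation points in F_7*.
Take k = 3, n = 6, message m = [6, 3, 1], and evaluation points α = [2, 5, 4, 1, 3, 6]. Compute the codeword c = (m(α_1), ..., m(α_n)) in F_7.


c = [2, 4, 6, 3, 3, 4]

Message polynomial: m(x) = 6 + 3·x + 1·x^2 (mod 7).
For each evaluation point α_i, compute m(α_i) mod 7:
  α_1 = 2: Horner steps 1 → 5 → 2, so m(2) = 2.
  α_2 = 5: Horner steps 1 → 1 → 4, so m(5) = 4.
  α_3 = 4: Horner steps 1 → 0 → 6, so m(4) = 6.
  α_4 = 1: Horner steps 1 → 4 → 3, so m(1) = 3.
  α_5 = 3: Horner steps 1 → 6 → 3, so m(3) = 3.
  α_6 = 6: Horner steps 1 → 2 → 4, so m(6) = 4.
Codeword c = [2, 4, 6, 3, 3, 4] ∈ F_7^6.


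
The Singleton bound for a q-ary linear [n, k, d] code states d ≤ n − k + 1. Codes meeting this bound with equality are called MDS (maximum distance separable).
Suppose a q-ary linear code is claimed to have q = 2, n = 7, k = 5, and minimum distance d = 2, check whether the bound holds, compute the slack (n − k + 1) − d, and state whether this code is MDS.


Singleton RHS = n − k + 1 = 3, slack = 1, bound satisfied, not MDS.

Singleton bound: d ≤ n − k + 1.
Here n = 7, k = 5, so n − k + 1 = 3.
Given d = 2, check d ≤ 3: YES.
Slack = (n − k + 1) − d = 1.
The code is NOT MDS (slack = 1 > 0).
Description: the claimed parameters are [7, 5, 2]_2; such a code would be non-MDS.


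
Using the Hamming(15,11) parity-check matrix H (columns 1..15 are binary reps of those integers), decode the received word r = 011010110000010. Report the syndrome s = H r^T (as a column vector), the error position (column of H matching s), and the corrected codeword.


s = (0, 1, 0, 1)^T, error position = 5, corrected codeword c = 011000110000010

Compute s = H r^T mod 2 one row at a time:
  s_1 = 1 + 0 + 0 + 0 + 0 + 0 + 1 + 0 = 2 ≡ 0 (mod 2).
  s_2 = 0 + 1 + 0 + 1 + 0 + 0 + 1 + 0 = 3 ≡ 1 (mod 2).
  s_3 = 1 + 1 + 0 + 1 + 0 + 0 + 1 + 0 = 4 ≡ 0 (mod 2).
  s_4 = 0 + 1 + 1 + 1 + 0 + 0 + 0 + 0 = 3 ≡ 1 (mod 2).
s = (0, 1, 0, 1)^T — this equals column 5 of H (binary 0101), so error is at position 5.
Correct: flip bit 5 of r = 011010110000010 to get c = 011000110000010.


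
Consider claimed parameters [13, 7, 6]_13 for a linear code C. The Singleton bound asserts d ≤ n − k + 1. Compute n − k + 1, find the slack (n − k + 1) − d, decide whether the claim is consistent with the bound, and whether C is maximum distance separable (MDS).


Singleton RHS = n − k + 1 = 7, slack = 1, bound satisfied, not MDS.

Singleton bound: d ≤ n − k + 1.
Here n = 13, k = 7, so n − k + 1 = 7.
Given d = 6, check d ≤ 7: YES.
Slack = (n − k + 1) − d = 1.
The code is NOT MDS (slack = 1 > 0).
Description: the claimed parameters are [13, 7, 6]_13; such a code would be non-MDS.


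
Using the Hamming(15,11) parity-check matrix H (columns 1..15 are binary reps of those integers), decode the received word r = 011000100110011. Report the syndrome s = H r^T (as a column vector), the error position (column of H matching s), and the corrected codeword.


s = (0, 1, 1, 0)^T, error position = 6, corrected codeword c = 011001100110011

Compute s = H r^T mod 2 one row at a time:
  s_1 = 0 + 0 + 1 + 1 + 0 + 0 + 1 + 1 = 4 ≡ 0 (mod 2).
  s_2 = 0 + 0 + 0 + 1 + 0 + 0 + 1 + 1 = 3 ≡ 1 (mod 2).
  s_3 = 1 + 1 + 0 + 1 + 1 + 1 + 1 + 1 = 7 ≡ 1 (mod 2).
  s_4 = 0 + 1 + 0 + 1 + 0 + 1 + 0 + 1 = 4 ≡ 0 (mod 2).
s = (0, 1, 1, 0)^T — this equals column 6 of H (binary 0110), so error is at position 6.
Correct: flip bit 6 of r = 011000100110011 to get c = 011001100110011.


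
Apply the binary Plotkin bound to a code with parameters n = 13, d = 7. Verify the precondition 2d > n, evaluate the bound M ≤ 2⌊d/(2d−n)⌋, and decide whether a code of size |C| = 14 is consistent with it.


Plotkin bound M ≤ 14; given |C| = 14 ≤ bound (satisfied).

Check applicability: 2d = 14, n = 13.
2d − n = 1 > 0, so Plotkin applies.
Compute d/(2d−n) = 7/1 ≈ 7.0000.
⌊d/(2d−n)⌋ = 7.
Plotkin bound: M ≤ 2·7 = 14.
Given |C| = 14, check: satisfied.
This |C| is at the Plotkin bound.


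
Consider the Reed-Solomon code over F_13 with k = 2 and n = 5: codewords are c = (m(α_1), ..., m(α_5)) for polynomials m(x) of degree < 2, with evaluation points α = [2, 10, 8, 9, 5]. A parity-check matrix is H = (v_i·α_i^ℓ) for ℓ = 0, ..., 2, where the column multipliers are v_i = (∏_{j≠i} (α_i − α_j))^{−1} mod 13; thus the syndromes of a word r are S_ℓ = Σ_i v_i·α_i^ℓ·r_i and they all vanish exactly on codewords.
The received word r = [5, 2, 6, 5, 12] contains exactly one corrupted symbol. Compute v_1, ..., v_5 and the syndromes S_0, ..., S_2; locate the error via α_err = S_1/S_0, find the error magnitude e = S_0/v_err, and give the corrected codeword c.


S = (6, 2, 5), error at position 4, error magnitude e = 1, c = [5, 2, 6, 4, 12].

Step 1: column multipliers v_i = (∏_{j≠i}(α_i − α_j))^{−1} mod 13.
  i = 1 (α = 2): (2−10)(2−8)(2−9)(2−5) = (−8)·(−6)·(−7)·(−3) = 1008 ≡ 7, so v_1 = 7^{−1} = 2 (mod 13).
  i = 2 (α = 10): (10−2)(10−8)(10−9)(10−5) = 8·2·1·5 = 80 ≡ 2, so v_2 = 2^{−1} = 7 (mod 13).
  i = 3 (α = 8): (8−2)(8−10)(8−9)(8−5) = 6·(−2)·(−1)·3 = 36 ≡ 10, so v_3 = 10^{−1} = 4 (mod 13).
  i = 4 (α = 9): (9−2)(9−10)(9−8)(9−5) = 7·(−1)·1·4 = −28 ≡ 11, so v_4 = 11^{−1} = 6 (mod 13).
  i = 5 (α = 5): (5−2)(5−10)(5−8)(5−9) = 3·(−5)·(−3)·(−4) = −180 ≡ 2, so v_5 = 2^{−1} = 7 (mod 13).
  v = [2, 7, 4, 6, 7].
Step 2: syndromes of r = [5, 2, 6, 5, 12] (all sums mod 13).
  S_0 = Σ v_i r_i = 2·5 + 7·2 + 4·6 + 6·5 + 7·12 = 162 ≡ 6.
  S_1 = Σ v_i α_i r_i = 2·2·5 + 7·10·2 + 4·8·6 + 6·9·5 + 7·5·12 = 1042 ≡ 2.
  α_i^2 mod 13 = [4, 9, 12, 3, 12].
  S_2 = Σ v_i α_i^2 r_i = 2·4·5 + 7·9·2 + 4·12·6 + 6·3·5 + 7·12·12 = 1552 ≡ 5.
  S = (6, 2, 5) ≠ 0, so r is not a codeword (an error is present).
Step 3: locate the error. For a single error e at position i, S_ℓ = v_i·e·α_i^ℓ, so α_err = S_1/S_0.
  S_0^{−1} = 6^{−1} = 11 (mod 13), so α_err = 2·11 = 22 ≡ 9 = α_4. Error position i = 4.
  Consistency check: S_2/S_1 = 5·7 = 35 ≡ 9 = α_err ✓ (single-error assumption holds).
Step 4: error magnitude e = S_0/v_4 = S_0·∏_{j≠4}(α_4 − α_j) = 6·11 = 66 ≡ 1 (mod 13).
Step 5: correct position 4: c_4 = r_4 − e = 5 − 1 ≡ 4 (mod 13). Hence c = [5, 2, 6, 4, 12].
  Check: interpolating c through the α_i gives m(x) = 9 + 11·x (degree < 2) with m(α_i) = c_i for every i, so c is indeed a codeword.


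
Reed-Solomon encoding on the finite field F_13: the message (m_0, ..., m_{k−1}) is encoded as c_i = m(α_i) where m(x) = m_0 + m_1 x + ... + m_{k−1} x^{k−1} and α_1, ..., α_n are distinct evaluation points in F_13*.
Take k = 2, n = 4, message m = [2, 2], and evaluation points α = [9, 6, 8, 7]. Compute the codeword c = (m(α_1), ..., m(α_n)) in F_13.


c = [7, 1, 5, 3]

Message polynomial: m(x) = 2 + 2·x (mod 13).
For each evaluation point α_i, compute m(α_i) mod 13:
  α_1 = 9: Horner steps 2 → 7, so m(9) = 7.
  α_2 = 6: Horner steps 2 → 1, so m(6) = 1.
  α_3 = 8: Horner steps 2 → 5, so m(8) = 5.
  α_4 = 7: Horner steps 2 → 3, so m(7) = 3.
Codeword c = [7, 1, 5, 3] ∈ F_13^4.


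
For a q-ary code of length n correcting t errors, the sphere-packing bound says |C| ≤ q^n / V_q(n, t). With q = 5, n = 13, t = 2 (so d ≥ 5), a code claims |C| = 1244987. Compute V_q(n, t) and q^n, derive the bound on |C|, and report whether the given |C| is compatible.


V_q(n, t) = 1301, q^n = 1220703125, Hamming bound = 938280, |C| = 1244987 > bound (violated).

Step 1: Compute V_q(n, t) = Σ_{j=0}^2 C(n, j) (q−1)^j.
  j = 0: C(13,0)·(4)^0 = 1·1 = 1.
  j = 1: C(13,1)·(4)^1 = 13·4 = 52.
  j = 2: C(13,2)·(4)^2 = 78·16 = 1248.
  V_q(n, t) = 1 + 52 + 1248 = 1301.
Step 2: q^n = 5^13 = 1220703125.
Step 3: Hamming bound ⌊q^n / V_q(n,t)⌋ = ⌊1220703125/1301⌋ = 938280.
Step 4: Compare |C| = 1244987 to 938280: violated.
The claimed |C| lies above the Hamming bound, so no 5-ary code of length 13 with d ≥ 5 can have 1244987 codewords.


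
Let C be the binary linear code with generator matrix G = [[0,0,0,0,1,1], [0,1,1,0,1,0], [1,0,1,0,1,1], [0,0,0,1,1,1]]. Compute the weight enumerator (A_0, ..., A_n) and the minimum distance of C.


Weight distribution: A_0 = 1, A_1 = 1, A_2 = 2, A_3 = 6, A_4 = 5, A_5 = 1. Minimum distance d = 1.

Enumerate all 2^4 = 16 messages m ∈ F_2^4.
For each, compute codeword c = mG in F_2^6, then tally its weight.
  m = 0000 → c = 000000, weight = 0.
  m = 1000 → c = 000011, weight = 2.
  m = 0100 → c = 011010, weight = 3.
  m = 1100 → c = 011001, weight = 3.
  m = 0010 → c = 101011, weight = 4.
  m = 1010 → c = 101000, weight = 2.
  m = 0110 → c = 110001, weight = 3.
  m = 1110 → c = 110010, weight = 3.
  m = 0001 → c = 000111, weight = 3.
  m = 1001 → c = 000100, weight = 1.
  m = 0101 → c = 011101, weight = 4.
  m = 1101 → c = 011110, weight = 4.
  m = 0011 → c = 101100, weight = 3.
  m = 1011 → c = 101111, weight = 5.
  m = 0111 → c = 110110, weight = 4.
  m = 1111 → c = 110101, weight = 4.
Tally weights:
  weight 0: 1 codewords.
  weight 1: 1 codewords.
  weight 2: 2 codewords.
  weight 3: 6 codewords.
  weight 4: 5 codewords.
  weight 5: 1 codewords.
Minimum distance d = smallest w > 0 with A_w > 0 = 1.
Sanity: Σ A_w = 16 = 2^4 = 16 ✓.


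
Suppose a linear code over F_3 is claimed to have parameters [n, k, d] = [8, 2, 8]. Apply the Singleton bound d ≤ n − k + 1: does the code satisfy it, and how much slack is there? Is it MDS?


Singleton RHS = n − k + 1 = 7, slack = -1, bound violated (no such code; not MDS).

Singleton bound: d ≤ n − k + 1.
Here n = 8, k = 2, so n − k + 1 = 7.
Given d = 8, check d ≤ 7: NO.
Slack = (n − k + 1) − d = -1.
The slack is negative: d = 8 exceeds n − k + 1 = 7 by 1, so the Singleton bound is violated and no linear [8, 2, 8]_3 code can exist. In particular it is not MDS (MDS requires d = n − k + 1 exactly).
Description: the claimed parameters are [8, 2, 8]_3; such a code would be impossible (violates the Singleton bound).


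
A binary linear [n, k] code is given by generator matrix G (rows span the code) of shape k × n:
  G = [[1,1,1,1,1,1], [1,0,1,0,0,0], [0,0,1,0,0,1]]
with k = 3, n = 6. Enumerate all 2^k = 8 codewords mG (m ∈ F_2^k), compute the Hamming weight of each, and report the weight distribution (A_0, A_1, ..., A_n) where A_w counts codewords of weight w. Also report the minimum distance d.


Weight distribution: A_0 = 1, A_2 = 3, A_4 = 3, A_6 = 1. Minimum distance d = 2.

Enumerate all 2^3 = 8 messages m ∈ F_2^3.
For each, compute codeword c = mG in F_2^6, then tally its weight.
  m = 000 → c = 000000, weight = 0.
  m = 100 → c = 111111, weight = 6.
  m = 010 → c = 101000, weight = 2.
  m = 110 → c = 010111, weight = 4.
  m = 001 → c = 001001, weight = 2.
  m = 101 → c = 110110, weight = 4.
  m = 011 → c = 100001, weight = 2.
  m = 111 → c = 011110, weight = 4.
Tally weights:
  weight 0: 1 codewords.
  weight 2: 3 codewords.
  weight 4: 3 codewords.
  weight 6: 1 codewords.
Minimum distance d = smallest w > 0 with A_w > 0 = 2.
Sanity: Σ A_w = 8 = 2^3 = 8 ✓.


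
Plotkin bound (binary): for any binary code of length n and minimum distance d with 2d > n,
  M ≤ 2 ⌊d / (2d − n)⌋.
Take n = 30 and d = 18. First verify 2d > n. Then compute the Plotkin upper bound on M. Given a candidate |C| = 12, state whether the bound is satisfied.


Plotkin bound M ≤ 6; given |C| = 12 > bound (violated).

Check applicability: 2d = 36, n = 30.
2d − n = 6 > 0, so Plotkin applies.
Compute d/(2d−n) = 18/6 ≈ 3.0000.
⌊d/(2d−n)⌋ = 3.
Plotkin bound: M ≤ 2·3 = 6.
Given |C| = 12, check: VIOLATED.
This |C| is above the Plotkin bound, so no binary code with n = 30, d = 18 and 12 codewords exists.


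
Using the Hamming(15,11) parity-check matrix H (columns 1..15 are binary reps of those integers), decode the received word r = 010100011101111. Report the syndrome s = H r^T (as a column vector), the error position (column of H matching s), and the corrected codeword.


s = (1, 1, 0, 1)^T, error position = 13, corrected codeword c = 010100011101011

Compute s = H r^T mod 2 one row at a time:
  s_1 = 1 + 1 + 1 + 0 + 1 + 1 + 1 + 1 = 7 ≡ 1 (mod 2).
  s_2 = 1 + 0 + 0 + 0 + 1 + 1 + 1 + 1 = 5 ≡ 1 (mod 2).
  s_3 = 1 + 0 + 0 + 0 + 1 + 0 + 1 + 1 = 4 ≡ 0 (mod 2).
  s_4 = 0 + 0 + 0 + 0 + 1 + 0 + 1 + 1 = 3 ≡ 1 (mod 2).
s = (1, 1, 0, 1)^T — this equals column 13 of H (binary 1101), so error is at position 13.
Correct: flip bit 13 of r = 010100011101111 to get c = 010100011101011.


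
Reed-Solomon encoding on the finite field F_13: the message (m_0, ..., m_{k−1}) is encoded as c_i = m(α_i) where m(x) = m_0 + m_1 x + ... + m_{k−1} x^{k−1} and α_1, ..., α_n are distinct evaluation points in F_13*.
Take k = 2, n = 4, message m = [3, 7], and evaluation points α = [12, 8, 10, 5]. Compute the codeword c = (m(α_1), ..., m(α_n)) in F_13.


c = [9, 7, 8, 12]

Message polynomial: m(x) = 3 + 7·x (mod 13).
For each evaluation point α_i, compute m(α_i) mod 13:
  α_1 = 12: Horner steps 7 → 9, so m(12) = 9.
  α_2 = 8: Horner steps 7 → 7, so m(8) = 7.
  α_3 = 10: Horner steps 7 → 8, so m(10) = 8.
  α_4 = 5: Horner steps 7 → 12, so m(5) = 12.
Codeword c = [9, 7, 8, 12] ∈ F_13^4.


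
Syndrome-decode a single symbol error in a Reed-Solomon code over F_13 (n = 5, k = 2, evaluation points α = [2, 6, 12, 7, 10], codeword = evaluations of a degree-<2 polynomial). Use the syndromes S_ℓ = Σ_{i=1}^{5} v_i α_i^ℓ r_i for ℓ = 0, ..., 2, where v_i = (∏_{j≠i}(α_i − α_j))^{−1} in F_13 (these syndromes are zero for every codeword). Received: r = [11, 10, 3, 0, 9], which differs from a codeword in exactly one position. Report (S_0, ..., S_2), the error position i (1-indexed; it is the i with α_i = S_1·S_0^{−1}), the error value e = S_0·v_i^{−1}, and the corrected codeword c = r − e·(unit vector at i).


S = (7, 6, 7), error at position 3, error magnitude e = 1, c = [11, 10, 2, 0, 9].

Step 1: column multipliers v_i = (∏_{j≠i}(α_i − α_j))^{−1} mod 13.
  i = 1 (α = 2): (2−6)(2−12)(2−7)(2−10) = (−4)·(−10)·(−5)·(−8) = 1600 ≡ 1, so v_1 = 1^{−1} = 1 (mod 13).
  i = 2 (α = 6): (6−2)(6−12)(6−7)(6−10) = 4·(−6)·(−1)·(−4) = −96 ≡ 8, so v_2 = 8^{−1} = 5 (mod 13).
  i = 3 (α = 12): (12−2)(12−6)(12−7)(12−10) = 10·6·5·2 = 600 ≡ 2, so v_3 = 2^{−1} = 7 (mod 13).
  i = 4 (α = 7): (7−2)(7−6)(7−12)(7−10) = 5·1·(−5)·(−3) = 75 ≡ 10, so v_4 = 10^{−1} = 4 (mod 13).
  i = 5 (α = 10): (10−2)(10−6)(10−12)(10−7) = 8·4·(−2)·3 = −192 ≡ 3, so v_5 = 3^{−1} = 9 (mod 13).
  v = [1, 5, 7, 4, 9].
Step 2: syndromes of r = [11, 10, 3, 0, 9] (all sums mod 13).
  S_0 = Σ v_i r_i = 1·11 + 5·10 + 7·3 + 4·0 + 9·9 = 163 ≡ 7.
  S_1 = Σ v_i α_i r_i = 1·2·11 + 5·6·10 + 7·12·3 + 4·7·0 + 9·10·9 = 1384 ≡ 6.
  α_i^2 mod 13 = [4, 10, 1, 10, 9].
  S_2 = Σ v_i α_i^2 r_i = 1·4·11 + 5·10·10 + 7·1·3 + 4·10·0 + 9·9·9 = 1294 ≡ 7.
  S = (7, 6, 7) ≠ 0, so r is not a codeword (an error is present).
Step 3: locate the error. For a single error e at position i, S_ℓ = v_i·e·α_i^ℓ, so α_err = S_1/S_0.
  S_0^{−1} = 7^{−1} = 2 (mod 13), so α_err = 6·2 = 12 ≡ 12 = α_3. Error position i = 3.
  Consistency check: S_2/S_1 = 7·11 = 77 ≡ 12 = α_err ✓ (single-error assumption holds).
Step 4: error magnitude e = S_0/v_3 = S_0·∏_{j≠3}(α_3 − α_j) = 7·2 = 14 ≡ 1 (mod 13).
Step 5: correct position 3: c_3 = r_3 − e = 3 − 1 ≡ 2 (mod 13). Hence c = [11, 10, 2, 0, 9].
  Check: interpolating c through the α_i gives m(x) = 5 + 3·x (degree < 2) with m(α_i) = c_i for every i, so c is indeed a codeword.


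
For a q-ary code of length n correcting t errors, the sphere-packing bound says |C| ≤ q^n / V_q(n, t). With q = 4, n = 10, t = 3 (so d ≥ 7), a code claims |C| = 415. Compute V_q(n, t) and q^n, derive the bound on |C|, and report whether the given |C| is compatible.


V_q(n, t) = 3676, q^n = 1048576, Hamming bound = 285, |C| = 415 > bound (violated).

Step 1: Compute V_q(n, t) = Σ_{j=0}^3 C(n, j) (q−1)^j.
  j = 0: C(10,0)·(3)^0 = 1·1 = 1.
  j = 1: C(10,1)·(3)^1 = 10·3 = 30.
  j = 2: C(10,2)·(3)^2 = 45·9 = 405.
  j = 3: C(10,3)·(3)^3 = 120·27 = 3240.
  V_q(n, t) = 1 + 30 + 405 + 3240 = 3676.
Step 2: q^n = 4^10 = 1048576.
Step 3: Hamming bound ⌊q^n / V_q(n,t)⌋ = ⌊1048576/3676⌋ = 285.
Step 4: Compare |C| = 415 to 285: violated.
The claimed |C| lies above the Hamming bound, so no 4-ary code of length 10 with d ≥ 7 can have 415 codewords.


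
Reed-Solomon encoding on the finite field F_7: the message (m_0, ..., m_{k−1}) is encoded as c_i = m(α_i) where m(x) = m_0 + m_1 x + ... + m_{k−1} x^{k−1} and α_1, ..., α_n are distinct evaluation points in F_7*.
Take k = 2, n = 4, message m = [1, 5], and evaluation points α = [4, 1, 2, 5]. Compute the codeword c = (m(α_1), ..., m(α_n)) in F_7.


c = [0, 6, 4, 5]

Message polynomial: m(x) = 1 + 5·x (mod 7).
For each evaluation point α_i, compute m(α_i) mod 7:
  α_1 = 4: Horner steps 5 → 0, so m(4) = 0.
  α_2 = 1: Horner steps 5 → 6, so m(1) = 6.
  α_3 = 2: Horner steps 5 → 4, so m(2) = 4.
  α_4 = 5: Horner steps 5 → 5, so m(5) = 5.
Codeword c = [0, 6, 4, 5] ∈ F_7^4.


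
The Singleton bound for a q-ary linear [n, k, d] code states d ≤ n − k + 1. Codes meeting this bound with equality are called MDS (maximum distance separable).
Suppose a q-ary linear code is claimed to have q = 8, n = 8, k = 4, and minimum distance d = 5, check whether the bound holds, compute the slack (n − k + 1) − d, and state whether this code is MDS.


Singleton RHS = n − k + 1 = 5, slack = 0, bound satisfied, MDS.

Singleton bound: d ≤ n − k + 1.
Here n = 8, k = 4, so n − k + 1 = 5.
Given d = 5, check d ≤ 5: YES.
Slack = (n − k + 1) − d = 0.
The code is MDS (slack = 0).
Description: the claimed parameters are [8, 4, 5]_8; such a code would be MDS (meets Singleton bound).


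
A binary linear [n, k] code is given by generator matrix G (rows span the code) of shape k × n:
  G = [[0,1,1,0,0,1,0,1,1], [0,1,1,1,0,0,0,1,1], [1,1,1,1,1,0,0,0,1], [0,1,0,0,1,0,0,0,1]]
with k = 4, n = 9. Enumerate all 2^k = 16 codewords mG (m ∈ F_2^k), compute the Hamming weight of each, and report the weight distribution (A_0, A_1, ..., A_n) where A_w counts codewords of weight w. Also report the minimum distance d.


Weight distribution: A_0 = 1, A_2 = 1, A_3 = 4, A_4 = 3, A_5 = 4, A_6 = 3. Minimum distance d = 2.

Enumerate all 2^4 = 16 messages m ∈ F_2^4.
For each, compute codeword c = mG in F_2^9, then tally its weight.
  m = 0000 → c = 000000000, weight = 0.
  m = 1000 → c = 011001011, weight = 5.
  m = 0100 → c = 011100011, weight = 5.
  m = 1100 → c = 000101000, weight = 2.
  m = 0010 → c = 111110001, weight = 6.
  m = 1010 → c = 100111010, weight = 5.
  m = 0110 → c = 100010010, weight = 3.
  m = 1110 → c = 111011001, weight = 6.
  m = 0001 → c = 010010001, weight = 3.
  m = 1001 → c = 001011010, weight = 4.
  m = 0101 → c = 001110010, weight = 4.
  m = 1101 → c = 010111001, weight = 5.
  m = 0011 → c = 101100000, weight = 3.
  m = 1011 → c = 110101011, weight = 6.
  m = 0111 → c = 110000011, weight = 4.
  m = 1111 → c = 101001000, weight = 3.
Tally weights:
  weight 0: 1 codewords.
  weight 2: 1 codewords.
  weight 3: 4 codewords.
  weight 4: 3 codewords.
  weight 5: 4 codewords.
  weight 6: 3 codewords.
Minimum distance d = smallest w > 0 with A_w > 0 = 2.
Sanity: Σ A_w = 16 = 2^4 = 16 ✓.


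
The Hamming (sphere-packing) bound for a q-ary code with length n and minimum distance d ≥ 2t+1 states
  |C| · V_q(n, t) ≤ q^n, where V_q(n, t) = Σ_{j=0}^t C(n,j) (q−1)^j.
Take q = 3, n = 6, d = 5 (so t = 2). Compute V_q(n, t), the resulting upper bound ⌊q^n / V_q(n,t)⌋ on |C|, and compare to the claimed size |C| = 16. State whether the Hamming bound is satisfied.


V_q(n, t) = 73, q^n = 729, Hamming bound = 9, |C| = 16 > bound (violated).

Step 1: Compute V_q(n, t) = Σ_{j=0}^2 C(n, j) (q−1)^j.
  j = 0: C(6,0)·(2)^0 = 1·1 = 1.
  j = 1: C(6,1)·(2)^1 = 6·2 = 12.
  j = 2: C(6,2)·(2)^2 = 15·4 = 60.
  V_q(n, t) = 1 + 12 + 60 = 73.
Step 2: q^n = 3^6 = 729.
Step 3: Hamming bound ⌊q^n / V_q(n,t)⌋ = ⌊729/73⌋ = 9.
Step 4: Compare |C| = 16 to 9: violated.
The claimed |C| lies above the Hamming bound, so no 3-ary code of length 6 with d ≥ 5 can have 16 codewords.


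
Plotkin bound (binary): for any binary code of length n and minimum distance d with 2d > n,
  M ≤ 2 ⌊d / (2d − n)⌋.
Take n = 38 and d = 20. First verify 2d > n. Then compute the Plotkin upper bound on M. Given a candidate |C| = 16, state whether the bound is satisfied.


Plotkin bound M ≤ 20; given |C| = 16 ≤ bound (satisfied).

Check applicability: 2d = 40, n = 38.
2d − n = 2 > 0, so Plotkin applies.
Compute d/(2d−n) = 20/2 ≈ 10.0000.
⌊d/(2d−n)⌋ = 10.
Plotkin bound: M ≤ 2·10 = 20.
Given |C| = 16, check: satisfied.
This |C| is below the Plotkin bound.


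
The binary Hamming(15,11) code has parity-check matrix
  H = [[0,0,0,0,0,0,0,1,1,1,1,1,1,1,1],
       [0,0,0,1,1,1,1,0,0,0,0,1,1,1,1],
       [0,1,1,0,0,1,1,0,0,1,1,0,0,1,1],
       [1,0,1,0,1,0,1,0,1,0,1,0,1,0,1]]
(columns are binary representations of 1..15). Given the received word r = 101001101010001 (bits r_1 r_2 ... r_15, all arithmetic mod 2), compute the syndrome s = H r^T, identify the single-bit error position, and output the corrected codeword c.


s = (1, 1, 1, 0)^T, error position = 14, corrected codeword c = 101001101010011

Compute s = H r^T mod 2 one row at a time:
  s_1 = 0 + 1 + 0 + 1 + 0 + 0 + 0 + 1 = 3 ≡ 1 (mod 2).
  s_2 = 0 + 0 + 1 + 1 + 0 + 0 + 0 + 1 = 3 ≡ 1 (mod 2).
  s_3 = 0 + 1 + 1 + 1 + 0 + 1 + 0 + 1 = 5 ≡ 1 (mod 2).
  s_4 = 1 + 1 + 0 + 1 + 1 + 1 + 0 + 1 = 6 ≡ 0 (mod 2).
s = (1, 1, 1, 0)^T — this equals column 14 of H (binary 1110), so error is at position 14.
Correct: flip bit 14 of r = 101001101010001 to get c = 101001101010011.


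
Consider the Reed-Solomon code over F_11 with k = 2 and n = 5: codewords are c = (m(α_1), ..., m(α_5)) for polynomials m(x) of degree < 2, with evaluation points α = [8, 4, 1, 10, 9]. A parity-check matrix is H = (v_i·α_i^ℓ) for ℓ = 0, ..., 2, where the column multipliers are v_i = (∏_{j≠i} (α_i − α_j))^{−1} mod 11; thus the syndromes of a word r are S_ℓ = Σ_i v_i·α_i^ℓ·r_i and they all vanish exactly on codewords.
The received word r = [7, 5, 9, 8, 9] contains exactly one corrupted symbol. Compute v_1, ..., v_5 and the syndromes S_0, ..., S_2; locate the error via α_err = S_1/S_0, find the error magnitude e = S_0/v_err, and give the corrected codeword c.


S = (10, 2, 7), error at position 5, error magnitude e = 7, c = [7, 5, 9, 8, 2].

Step 1: column multipliers v_i = (∏_{j≠i}(α_i − α_j))^{−1} mod 11.
  i = 1 (α = 8): (8−4)(8−1)(8−10)(8−9) = 4·7·(−2)·(−1) = 56 ≡ 1, so v_1 = 1^{−1} = 1 (mod 11).
  i = 2 (α = 4): (4−8)(4−1)(4−10)(4−9) = (−4)·3·(−6)·(−5) = −360 ≡ 3, so v_2 = 3^{−1} = 4 (mod 11).
  i = 3 (α = 1): (1−8)(1−4)(1−10)(1−9) = (−7)·(−3)·(−9)·(−8) = 1512 ≡ 5, so v_3 = 5^{−1} = 9 (mod 11).
  i = 4 (α = 10): (10−8)(10−4)(10−1)(10−9) = 2·6·9·1 = 108 ≡ 9, so v_4 = 9^{−1} = 5 (mod 11).
  i = 5 (α = 9): (9−8)(9−4)(9−1)(9−10) = 1·5·8·(−1) = −40 ≡ 4, so v_5 = 4^{−1} = 3 (mod 11).
  v = [1, 4, 9, 5, 3].
Step 2: syndromes of r = [7, 5, 9, 8, 9] (all sums mod 11).
  S_0 = Σ v_i r_i = 1·7 + 4·5 + 9·9 + 5·8 + 3·9 = 175 ≡ 10.
  S_1 = Σ v_i α_i r_i = 1·8·7 + 4·4·5 + 9·1·9 + 5·10·8 + 3·9·9 = 860 ≡ 2.
  α_i^2 mod 11 = [9, 5, 1, 1, 4].
  S_2 = Σ v_i α_i^2 r_i = 1·9·7 + 4·5·5 + 9·1·9 + 5·1·8 + 3·4·9 = 392 ≡ 7.
  S = (10, 2, 7) ≠ 0, so r is not a codeword (an error is present).
Step 3: locate the error. For a single error e at position i, S_ℓ = v_i·e·α_i^ℓ, so α_err = S_1/S_0.
  S_0^{−1} = 10^{−1} = 10 (mod 11), so α_err = 2·10 = 20 ≡ 9 = α_5. Error position i = 5.
  Consistency check: S_2/S_1 = 7·6 = 42 ≡ 9 = α_err ✓ (single-error assumption holds).
Step 4: error magnitude e = S_0/v_5 = S_0·∏_{j≠5}(α_5 − α_j) = 10·4 = 40 ≡ 7 (mod 11).
Step 5: correct position 5: c_5 = r_5 − e = 9 − 7 ≡ 2 (mod 11). Hence c = [7, 5, 9, 8, 2].
  Check: interpolating c through the α_i gives m(x) = 3 + 6·x (degree < 2) with m(α_i) = c_i for every i, so c is indeed a codeword.


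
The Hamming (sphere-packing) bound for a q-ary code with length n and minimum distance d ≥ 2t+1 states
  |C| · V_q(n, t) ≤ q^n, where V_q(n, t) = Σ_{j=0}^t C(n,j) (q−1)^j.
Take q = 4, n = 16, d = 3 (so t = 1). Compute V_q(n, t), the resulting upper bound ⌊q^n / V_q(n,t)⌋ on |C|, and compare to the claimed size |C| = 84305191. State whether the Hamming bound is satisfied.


V_q(n, t) = 49, q^n = 4294967296, Hamming bound = 87652393, |C| = 84305191 ≤ bound (satisfied).

Step 1: Compute V_q(n, t) = Σ_{j=0}^1 C(n, j) (q−1)^j.
  j = 0: C(16,0)·(3)^0 = 1·1 = 1.
  j = 1: C(16,1)·(3)^1 = 16·3 = 48.
  V_q(n, t) = 1 + 48 = 49.
Step 2: q^n = 4^16 = 4294967296.
Step 3: Hamming bound ⌊q^n / V_q(n,t)⌋ = ⌊4294967296/49⌋ = 87652393.
Step 4: Compare |C| = 84305191 to 87652393: satisfied.
The claimed |C| lies below the Hamming bound.


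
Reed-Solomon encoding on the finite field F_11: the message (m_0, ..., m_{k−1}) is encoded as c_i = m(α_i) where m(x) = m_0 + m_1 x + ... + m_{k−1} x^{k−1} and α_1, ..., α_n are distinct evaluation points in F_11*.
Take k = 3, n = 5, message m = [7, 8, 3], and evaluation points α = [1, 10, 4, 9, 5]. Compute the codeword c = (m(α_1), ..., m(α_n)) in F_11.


c = [7, 2, 10, 3, 1]

Message polynomial: m(x) = 7 + 8·x + 3·x^2 (mod 11).
For each evaluation point α_i, compute m(α_i) mod 11:
  α_1 = 1: Horner steps 3 → 0 → 7, so m(1) = 7.
  α_2 = 10: Horner steps 3 → 5 → 2, so m(10) = 2.
  α_3 = 4: Horner steps 3 → 9 → 10, so m(4) = 10.
  α_4 = 9: Horner steps 3 → 2 → 3, so m(9) = 3.
  α_5 = 5: Horner steps 3 → 1 → 1, so m(5) = 1.
Codeword c = [7, 2, 10, 3, 1] ∈ F_11^5.


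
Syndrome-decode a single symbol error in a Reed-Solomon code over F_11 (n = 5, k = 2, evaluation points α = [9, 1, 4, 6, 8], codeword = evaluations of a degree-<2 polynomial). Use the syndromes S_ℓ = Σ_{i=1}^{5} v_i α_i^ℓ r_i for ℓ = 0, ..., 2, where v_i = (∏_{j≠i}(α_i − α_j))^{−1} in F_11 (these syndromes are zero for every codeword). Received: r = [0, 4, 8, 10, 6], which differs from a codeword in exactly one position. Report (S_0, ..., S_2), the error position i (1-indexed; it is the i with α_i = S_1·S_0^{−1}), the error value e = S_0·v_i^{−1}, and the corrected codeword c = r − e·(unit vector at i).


S = (5, 8, 4), error at position 4, error magnitude e = 3, c = [0, 4, 8, 7, 6].

Step 1: column multipliers v_i = (∏_{j≠i}(α_i − α_j))^{−1} mod 11.
  i = 1 (α = 9): (9−1)(9−4)(9−6)(9−8) = 8·5·3·1 = 120 ≡ 10, so v_1 = 10^{−1} = 10 (mod 11).
  i = 2 (α = 1): (1−9)(1−4)(1−6)(1−8) = (−8)·(−3)·(−5)·(−7) = 840 ≡ 4, so v_2 = 4^{−1} = 3 (mod 11).
  i = 3 (α = 4): (4−9)(4−1)(4−6)(4−8) = (−5)·3·(−2)·(−4) = −120 ≡ 1, so v_3 = 1^{−1} = 1 (mod 11).
  i = 4 (α = 6): (6−9)(6−1)(6−4)(6−8) = (−3)·5·2·(−2) = 60 ≡ 5, so v_4 = 5^{−1} = 9 (mod 11).
  i = 5 (α = 8): (8−9)(8−1)(8−4)(8−6) = (−1)·7·4·2 = −56 ≡ 10, so v_5 = 10^{−1} = 10 (mod 11).
  v = [10, 3, 1, 9, 10].
Step 2: syndromes of r = [0, 4, 8, 10, 6] (all sums mod 11).
  S_0 = Σ v_i r_i = 10·0 + 3·4 + 1·8 + 9·10 + 10·6 = 170 ≡ 5.
  S_1 = Σ v_i α_i r_i = 10·9·0 + 3·1·4 + 1·4·8 + 9·6·10 + 10·8·6 = 1064 ≡ 8.
  α_i^2 mod 11 = [4, 1, 5, 3, 9].
  S_2 = Σ v_i α_i^2 r_i = 10·4·0 + 3·1·4 + 1·5·8 + 9·3·10 + 10·9·6 = 862 ≡ 4.
  S = (5, 8, 4) ≠ 0, so r is not a codeword (an error is present).
Step 3: locate the error. For a single error e at position i, S_ℓ = v_i·e·α_i^ℓ, so α_err = S_1/S_0.
  S_0^{−1} = 5^{−1} = 9 (mod 11), so α_err = 8·9 = 72 ≡ 6 = α_4. Error position i = 4.
  Consistency check: S_2/S_1 = 4·7 = 28 ≡ 6 = α_err ✓ (single-error assumption holds).
Step 4: error magnitude e = S_0/v_4 = S_0·∏_{j≠4}(α_4 − α_j) = 5·5 = 25 ≡ 3 (mod 11).
Step 5: correct position 4: c_4 = r_4 − e = 10 − 3 ≡ 7 (mod 11). Hence c = [0, 4, 8, 7, 6].
  Check: interpolating c through the α_i gives m(x) = 10 + 5·x (degree < 2) with m(α_i) = c_i for every i, so c is indeed a codeword.


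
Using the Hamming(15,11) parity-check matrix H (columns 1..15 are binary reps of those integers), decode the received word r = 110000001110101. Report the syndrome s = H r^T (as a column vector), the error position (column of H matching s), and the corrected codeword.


s = (1, 0, 0, 1)^T, error position = 9, corrected codeword c = 110000000110101

Compute s = H r^T mod 2 one row at a time:
  s_1 = 0 + 1 + 1 + 1 + 0 + 1 + 0 + 1 = 5 ≡ 1 (mod 2).
  s_2 = 0 + 0 + 0 + 0 + 0 + 1 + 0 + 1 = 2 ≡ 0 (mod 2).
  s_3 = 1 + 0 + 0 + 0 + 1 + 1 + 0 + 1 = 4 ≡ 0 (mod 2).
  s_4 = 1 + 0 + 0 + 0 + 1 + 1 + 1 + 1 = 5 ≡ 1 (mod 2).
s = (1, 0, 0, 1)^T — this equals column 9 of H (binary 1001), so error is at position 9.
Correct: flip bit 9 of r = 110000001110101 to get c = 110000000110101.


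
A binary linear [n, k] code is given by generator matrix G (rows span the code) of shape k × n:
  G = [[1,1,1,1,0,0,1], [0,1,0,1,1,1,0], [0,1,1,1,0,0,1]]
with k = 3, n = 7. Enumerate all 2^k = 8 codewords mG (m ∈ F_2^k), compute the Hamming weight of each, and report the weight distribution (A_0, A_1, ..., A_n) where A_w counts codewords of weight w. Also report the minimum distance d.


Weight distribution: A_0 = 1, A_1 = 1, A_4 = 3, A_5 = 3. Minimum distance d = 1.

Enumerate all 2^3 = 8 messages m ∈ F_2^3.
For each, compute codeword c = mG in F_2^7, then tally its weight.
  m = 000 → c = 0000000, weight = 0.
  m = 100 → c = 1111001, weight = 5.
  m = 010 → c = 0101110, weight = 4.
  m = 110 → c = 1010111, weight = 5.
  m = 001 → c = 0111001, weight = 4.
  m = 101 → c = 1000000, weight = 1.
  m = 011 → c = 0010111, weight = 4.
  m = 111 → c = 1101110, weight = 5.
Tally weights:
  weight 0: 1 codewords.
  weight 1: 1 codewords.
  weight 4: 3 codewords.
  weight 5: 3 codewords.
Minimum distance d = smallest w > 0 with A_w > 0 = 1.
Sanity: Σ A_w = 8 = 2^3 = 8 ✓.


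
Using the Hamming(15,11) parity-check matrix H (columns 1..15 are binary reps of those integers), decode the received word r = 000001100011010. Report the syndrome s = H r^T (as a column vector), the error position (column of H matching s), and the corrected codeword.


s = (1, 0, 0, 0)^T, error position = 8, corrected codeword c = 000001110011010

Compute s = H r^T mod 2 one row at a time:
  s_1 = 0 + 0 + 0 + 1 + 1 + 0 + 1 + 0 = 3 ≡ 1 (mod 2).
  s_2 = 0 + 0 + 1 + 1 + 1 + 0 + 1 + 0 = 4 ≡ 0 (mod 2).
  s_3 = 0 + 0 + 1 + 1 + 0 + 1 + 1 + 0 = 4 ≡ 0 (mod 2).
  s_4 = 0 + 0 + 0 + 1 + 0 + 1 + 0 + 0 = 2 ≡ 0 (mod 2).
s = (1, 0, 0, 0)^T — this equals column 8 of H (binary 1000), so error is at position 8.
Correct: flip bit 8 of r = 000001100011010 to get c = 000001110011010.


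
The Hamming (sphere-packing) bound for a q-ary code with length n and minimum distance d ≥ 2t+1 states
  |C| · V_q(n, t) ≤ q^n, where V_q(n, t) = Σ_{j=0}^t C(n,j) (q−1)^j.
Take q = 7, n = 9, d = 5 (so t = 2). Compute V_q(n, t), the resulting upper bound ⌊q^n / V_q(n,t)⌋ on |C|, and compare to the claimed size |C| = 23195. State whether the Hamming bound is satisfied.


V_q(n, t) = 1351, q^n = 40353607, Hamming bound = 29869, |C| = 23195 ≤ bound (satisfied).

Step 1: Compute V_q(n, t) = Σ_{j=0}^2 C(n, j) (q−1)^j.
  j = 0: C(9,0)·(6)^0 = 1·1 = 1.
  j = 1: C(9,1)·(6)^1 = 9·6 = 54.
  j = 2: C(9,2)·(6)^2 = 36·36 = 1296.
  V_q(n, t) = 1 + 54 + 1296 = 1351.
Step 2: q^n = 7^9 = 40353607.
Step 3: Hamming bound ⌊q^n / V_q(n,t)⌋ = ⌊40353607/1351⌋ = 29869.
Step 4: Compare |C| = 23195 to 29869: satisfied.
The claimed |C| lies below the Hamming bound.


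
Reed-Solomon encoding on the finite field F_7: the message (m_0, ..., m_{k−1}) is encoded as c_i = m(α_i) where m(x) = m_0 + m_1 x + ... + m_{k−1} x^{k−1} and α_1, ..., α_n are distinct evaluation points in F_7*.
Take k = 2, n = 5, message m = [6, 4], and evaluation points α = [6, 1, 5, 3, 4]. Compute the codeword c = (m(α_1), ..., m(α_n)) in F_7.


c = [2, 3, 5, 4, 1]

Message polynomial: m(x) = 6 + 4·x (mod 7).
For each evaluation point α_i, compute m(α_i) mod 7:
  α_1 = 6: Horner steps 4 → 2, so m(6) = 2.
  α_2 = 1: Horner steps 4 → 3, so m(1) = 3.
  α_3 = 5: Horner steps 4 → 5, so m(5) = 5.
  α_4 = 3: Horner steps 4 → 4, so m(3) = 4.
  α_5 = 4: Horner steps 4 → 1, so m(4) = 1.
Codeword c = [2, 3, 5, 4, 1] ∈ F_7^5.


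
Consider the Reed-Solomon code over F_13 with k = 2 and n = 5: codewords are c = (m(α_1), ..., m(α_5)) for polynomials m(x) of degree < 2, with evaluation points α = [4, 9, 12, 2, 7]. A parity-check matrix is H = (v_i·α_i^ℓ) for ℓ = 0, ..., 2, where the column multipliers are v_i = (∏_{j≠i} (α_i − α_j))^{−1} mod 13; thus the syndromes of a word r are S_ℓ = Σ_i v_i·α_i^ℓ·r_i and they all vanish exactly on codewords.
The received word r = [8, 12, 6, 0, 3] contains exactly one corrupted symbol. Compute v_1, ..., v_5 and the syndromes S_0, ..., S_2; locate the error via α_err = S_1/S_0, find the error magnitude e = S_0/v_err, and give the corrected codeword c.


S = (11, 5, 7), error at position 1, error magnitude e = 12, c = [9, 12, 6, 0, 3].

Step 1: column multipliers v_i = (∏_{j≠i}(α_i − α_j))^{−1} mod 13.
  i = 1 (α = 4): (4−9)(4−12)(4−2)(4−7) = (−5)·(−8)·2·(−3) = −240 ≡ 7, so v_1 = 7^{−1} = 2 (mod 13).
  i = 2 (α = 9): (9−4)(9−12)(9−2)(9−7) = 5·(−3)·7·2 = −210 ≡ 11, so v_2 = 11^{−1} = 6 (mod 13).
  i = 3 (α = 12): (12−4)(12−9)(12−2)(12−7) = 8·3·10·5 = 1200 ≡ 4, so v_3 = 4^{−1} = 10 (mod 13).
  i = 4 (α = 2): (2−4)(2−9)(2−12)(2−7) = (−2)·(−7)·(−10)·(−5) = 700 ≡ 11, so v_4 = 11^{−1} = 6 (mod 13).
  i = 5 (α = 7): (7−4)(7−9)(7−12)(7−2) = 3·(−2)·(−5)·5 = 150 ≡ 7, so v_5 = 7^{−1} = 2 (mod 13).
  v = [2, 6, 10, 6, 2].
Step 2: syndromes of r = [8, 12, 6, 0, 3] (all sums mod 13).
  S_0 = Σ v_i r_i = 2·8 + 6·12 + 10·6 + 6·0 + 2·3 = 154 ≡ 11.
  S_1 = Σ v_i α_i r_i = 2·4·8 + 6·9·12 + 10·12·6 + 6·2·0 + 2·7·3 = 1474 ≡ 5.
  α_i^2 mod 13 = [3, 3, 1, 4, 10].
  S_2 = Σ v_i α_i^2 r_i = 2·3·8 + 6·3·12 + 10·1·6 + 6·4·0 + 2·10·3 = 384 ≡ 7.
  S = (11, 5, 7) ≠ 0, so r is not a codeword (an error is present).
Step 3: locate the error. For a single error e at position i, S_ℓ = v_i·e·α_i^ℓ, so α_err = S_1/S_0.
  S_0^{−1} = 11^{−1} = 6 (mod 13), so α_err = 5·6 = 30 ≡ 4 = α_1. Error position i = 1.
  Consistency check: S_2/S_1 = 7·8 = 56 ≡ 4 = α_err ✓ (single-error assumption holds).
Step 4: error magnitude e = S_0/v_1 = S_0·∏_{j≠1}(α_1 − α_j) = 11·7 = 77 ≡ 12 (mod 13).
Step 5: correct position 1: c_1 = r_1 − e = 8 − 12 ≡ 9 (mod 13). Hence c = [9, 12, 6, 0, 3].
  Check: interpolating c through the α_i gives m(x) = 4 + 11·x (degree < 2) with m(α_i) = c_i for every i, so c is indeed a codeword.


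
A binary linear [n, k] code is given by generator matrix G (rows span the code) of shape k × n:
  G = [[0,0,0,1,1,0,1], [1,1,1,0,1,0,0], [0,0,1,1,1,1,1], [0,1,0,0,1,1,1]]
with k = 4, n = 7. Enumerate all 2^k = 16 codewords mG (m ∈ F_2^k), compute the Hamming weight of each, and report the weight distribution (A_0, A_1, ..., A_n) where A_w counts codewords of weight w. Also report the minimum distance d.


Weight distribution: A_0 = 1, A_2 = 2, A_3 = 4, A_4 = 5, A_5 = 4. Minimum distance d = 2.

Enumerate all 2^4 = 16 messages m ∈ F_2^4.
For each, compute codeword c = mG in F_2^7, then tally its weight.
  m = 0000 → c = 0000000, weight = 0.
  m = 1000 → c = 0001101, weight = 3.
  m = 0100 → c = 1110100, weight = 4.
  m = 1100 → c = 1111001, weight = 5.
  m = 0010 → c = 0011111, weight = 5.
  m = 1010 → c = 0010010, weight = 2.
  m = 0110 → c = 1101011, weight = 5.
  m = 1110 → c = 1100110, weight = 4.
  m = 0001 → c = 0100111, weight = 4.
  m = 1001 → c = 0101010, weight = 3.
  m = 0101 → c = 1010011, weight = 4.
  m = 1101 → c = 1011110, weight = 5.
  m = 0011 → c = 0111000, weight = 3.
  m = 1011 → c = 0110101, weight = 4.
  m = 0111 → c = 1001100, weight = 3.
  m = 1111 → c = 1000001, weight = 2.
Tally weights:
  weight 0: 1 codewords.
  weight 2: 2 codewords.
  weight 3: 4 codewords.
  weight 4: 5 codewords.
  weight 5: 4 codewords.
Minimum distance d = smallest w > 0 with A_w > 0 = 2.
Sanity: Σ A_w = 16 = 2^4 = 16 ✓.


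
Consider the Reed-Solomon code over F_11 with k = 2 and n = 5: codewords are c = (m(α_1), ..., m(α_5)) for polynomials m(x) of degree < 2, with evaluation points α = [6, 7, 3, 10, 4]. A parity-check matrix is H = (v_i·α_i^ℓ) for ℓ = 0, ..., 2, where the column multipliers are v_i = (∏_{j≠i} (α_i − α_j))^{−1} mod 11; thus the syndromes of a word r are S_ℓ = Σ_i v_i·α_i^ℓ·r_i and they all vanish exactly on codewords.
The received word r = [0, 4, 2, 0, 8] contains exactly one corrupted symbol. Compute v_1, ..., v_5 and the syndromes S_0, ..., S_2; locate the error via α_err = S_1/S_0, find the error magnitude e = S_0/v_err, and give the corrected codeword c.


S = (1, 6, 3), error at position 1, error magnitude e = 2, c = [9, 4, 2, 0, 8].

Step 1: column multipliers v_i = (∏_{j≠i}(α_i − α_j))^{−1} mod 11.
  i = 1 (α = 6): (6−7)(6−3)(6−10)(6−4) = (−1)·3·(−4)·2 = 24 ≡ 2, so v_1 = 2^{−1} = 6 (mod 11).
  i = 2 (α = 7): (7−6)(7−3)(7−10)(7−4) = 1·4·(−3)·3 = −36 ≡ 8, so v_2 = 8^{−1} = 7 (mod 11).
  i = 3 (α = 3): (3−6)(3−7)(3−10)(3−4) = (−3)·(−4)·(−7)·(−1) = 84 ≡ 7, so v_3 = 7^{−1} = 8 (mod 11).
  i = 4 (α = 10): (10−6)(10−7)(10−3)(10−4) = 4·3·7·6 = 504 ≡ 9, so v_4 = 9^{−1} = 5 (mod 11).
  i = 5 (α = 4): (4−6)(4−7)(4−3)(4−10) = (−2)·(−3)·1·(−6) = −36 ≡ 8, so v_5 = 8^{−1} = 7 (mod 11).
  v = [6, 7, 8, 5, 7].
Step 2: syndromes of r = [0, 4, 2, 0, 8] (all sums mod 11).
  S_0 = Σ v_i r_i = 6·0 + 7·4 + 8·2 + 5·0 + 7·8 = 100 ≡ 1.
  S_1 = Σ v_i α_i r_i = 6·6·0 + 7·7·4 + 8·3·2 + 5·10·0 + 7·4·8 = 468 ≡ 6.
  α_i^2 mod 11 = [3, 5, 9, 1, 5].
  S_2 = Σ v_i α_i^2 r_i = 6·3·0 + 7·5·4 + 8·9·2 + 5·1·0 + 7·5·8 = 564 ≡ 3.
  S = (1, 6, 3) ≠ 0, so r is not a codeword (an error is present).
Step 3: locate the error. For a single error e at position i, S_ℓ = v_i·e·α_i^ℓ, so α_err = S_1/S_0.
  S_0^{−1} = 1^{−1} = 1 (mod 11), so α_err = 6·1 = 6 ≡ 6 = α_1. Error position i = 1.
  Consistency check: S_2/S_1 = 3·2 = 6 ≡ 6 = α_err ✓ (single-error assumption holds).
Step 4: error magnitude e = S_0/v_1 = S_0·∏_{j≠1}(α_1 − α_j) = 1·2 = 2 ≡ 2 (mod 11).
Step 5: correct position 1: c_1 = r_1 − e = 0 − 2 ≡ 9 (mod 11). Hence c = [9, 4, 2, 0, 8].
  Check: interpolating c through the α_i gives m(x) = 6 + 6·x (degree < 2) with m(α_i) = c_i for every i, so c is indeed a codeword.
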